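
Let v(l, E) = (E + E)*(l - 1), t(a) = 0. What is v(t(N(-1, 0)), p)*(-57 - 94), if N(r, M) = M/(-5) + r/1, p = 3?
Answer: 906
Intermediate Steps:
N(r, M) = r - M/5 (N(r, M) = M*(-⅕) + r*1 = -M/5 + r = r - M/5)
v(l, E) = 2*E*(-1 + l) (v(l, E) = (2*E)*(-1 + l) = 2*E*(-1 + l))
v(t(N(-1, 0)), p)*(-57 - 94) = (2*3*(-1 + 0))*(-57 - 94) = (2*3*(-1))*(-151) = -6*(-151) = 906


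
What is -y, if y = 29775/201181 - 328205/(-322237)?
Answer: -75623216780/64827961897 ≈ -1.1665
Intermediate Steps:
y = 75623216780/64827961897 (y = 29775*(1/201181) - 328205*(-1/322237) = 29775/201181 + 328205/322237 = 75623216780/64827961897 ≈ 1.1665)
-y = -1*75623216780/64827961897 = -75623216780/64827961897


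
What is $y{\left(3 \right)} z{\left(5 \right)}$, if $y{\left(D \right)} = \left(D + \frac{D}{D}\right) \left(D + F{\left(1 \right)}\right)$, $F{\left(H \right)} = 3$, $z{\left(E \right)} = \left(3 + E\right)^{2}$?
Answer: $1536$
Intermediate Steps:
$y{\left(D \right)} = \left(1 + D\right) \left(3 + D\right)$ ($y{\left(D \right)} = \left(D + \frac{D}{D}\right) \left(D + 3\right) = \left(D + 1\right) \left(3 + D\right) = \left(1 + D\right) \left(3 + D\right)$)
$y{\left(3 \right)} z{\left(5 \right)} = \left(3 + 3^{2} + 4 \cdot 3\right) \left(3 + 5\right)^{2} = \left(3 + 9 + 12\right) 8^{2} = 24 \cdot 64 = 1536$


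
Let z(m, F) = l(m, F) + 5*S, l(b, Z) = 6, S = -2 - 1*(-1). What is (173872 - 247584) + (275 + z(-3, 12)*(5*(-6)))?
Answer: -73467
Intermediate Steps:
S = -1 (S = -2 + 1 = -1)
z(m, F) = 1 (z(m, F) = 6 + 5*(-1) = 6 - 5 = 1)
(173872 - 247584) + (275 + z(-3, 12)*(5*(-6))) = (173872 - 247584) + (275 + 1*(5*(-6))) = -73712 + (275 + 1*(-30)) = -73712 + (275 - 30) = -73712 + 245 = -73467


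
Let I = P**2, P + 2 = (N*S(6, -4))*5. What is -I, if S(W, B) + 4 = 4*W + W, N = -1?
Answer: -17424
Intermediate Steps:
S(W, B) = -4 + 5*W (S(W, B) = -4 + (4*W + W) = -4 + 5*W)
P = -132 (P = -2 - (-4 + 5*6)*5 = -2 - (-4 + 30)*5 = -2 - 1*26*5 = -2 - 26*5 = -2 - 130 = -132)
I = 17424 (I = (-132)**2 = 17424)
-I = -1*17424 = -17424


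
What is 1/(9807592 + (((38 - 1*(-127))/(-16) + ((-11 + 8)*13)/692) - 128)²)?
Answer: 7661824/75290736597833 ≈ 1.0176e-7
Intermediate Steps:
1/(9807592 + (((38 - 1*(-127))/(-16) + ((-11 + 8)*13)/692) - 128)²) = 1/(9807592 + (((38 + 127)*(-1/16) - 3*13*(1/692)) - 128)²) = 1/(9807592 + ((165*(-1/16) - 39*1/692) - 128)²) = 1/(9807592 + ((-165/16 - 39/692) - 128)²) = 1/(9807592 + (-28701/2768 - 128)²) = 1/(9807592 + (-383005/2768)²) = 1/(9807592 + 146692830025/7661824) = 1/(75290736597833/7661824) = 7661824/75290736597833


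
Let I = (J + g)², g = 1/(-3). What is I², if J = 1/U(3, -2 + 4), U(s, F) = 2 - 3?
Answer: 256/81 ≈ 3.1605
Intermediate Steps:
g = -⅓ ≈ -0.33333
U(s, F) = -1
J = -1 (J = 1/(-1) = -1)
I = 16/9 (I = (-1 - ⅓)² = (-4/3)² = 16/9 ≈ 1.7778)
I² = (16/9)² = 256/81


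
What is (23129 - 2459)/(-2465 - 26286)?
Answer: -20670/28751 ≈ -0.71893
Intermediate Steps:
(23129 - 2459)/(-2465 - 26286) = 20670/(-28751) = 20670*(-1/28751) = -20670/28751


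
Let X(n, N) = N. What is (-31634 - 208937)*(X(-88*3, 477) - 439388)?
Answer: 105589258181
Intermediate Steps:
(-31634 - 208937)*(X(-88*3, 477) - 439388) = (-31634 - 208937)*(477 - 439388) = -240571*(-438911) = 105589258181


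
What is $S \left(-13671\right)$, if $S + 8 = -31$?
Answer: $533169$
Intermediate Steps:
$S = -39$ ($S = -8 - 31 = -39$)
$S \left(-13671\right) = \left(-39\right) \left(-13671\right) = 533169$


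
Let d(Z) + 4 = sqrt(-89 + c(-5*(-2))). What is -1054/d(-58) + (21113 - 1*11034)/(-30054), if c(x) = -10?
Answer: 125548579/3456210 + 3162*I*sqrt(11)/115 ≈ 36.326 + 91.193*I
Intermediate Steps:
d(Z) = -4 + 3*I*sqrt(11) (d(Z) = -4 + sqrt(-89 - 10) = -4 + sqrt(-99) = -4 + 3*I*sqrt(11))
-1054/d(-58) + (21113 - 1*11034)/(-30054) = -1054/(-4 + 3*I*sqrt(11)) + (21113 - 1*11034)/(-30054) = -1054/(-4 + 3*I*sqrt(11)) + (21113 - 11034)*(-1/30054) = -1054/(-4 + 3*I*sqrt(11)) + 10079*(-1/30054) = -1054/(-4 + 3*I*sqrt(11)) - 10079/30054 = -10079/30054 - 1054/(-4 + 3*I*sqrt(11))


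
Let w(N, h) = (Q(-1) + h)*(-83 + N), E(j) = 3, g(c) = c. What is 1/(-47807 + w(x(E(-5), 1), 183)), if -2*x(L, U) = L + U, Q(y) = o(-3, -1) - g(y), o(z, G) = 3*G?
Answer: -1/63192 ≈ -1.5825e-5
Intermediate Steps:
Q(y) = -3 - y (Q(y) = 3*(-1) - y = -3 - y)
x(L, U) = -L/2 - U/2 (x(L, U) = -(L + U)/2 = -L/2 - U/2)
w(N, h) = (-83 + N)*(-2 + h) (w(N, h) = ((-3 - 1*(-1)) + h)*(-83 + N) = ((-3 + 1) + h)*(-83 + N) = (-2 + h)*(-83 + N) = (-83 + N)*(-2 + h))
1/(-47807 + w(x(E(-5), 1), 183)) = 1/(-47807 + (166 - 83*183 - 2*(-½*3 - ½*1) + (-½*3 - ½*1)*183)) = 1/(-47807 + (166 - 15189 - 2*(-3/2 - ½) + (-3/2 - ½)*183)) = 1/(-47807 + (166 - 15189 - 2*(-2) - 2*183)) = 1/(-47807 + (166 - 15189 + 4 - 366)) = 1/(-47807 - 15385) = 1/(-63192) = -1/63192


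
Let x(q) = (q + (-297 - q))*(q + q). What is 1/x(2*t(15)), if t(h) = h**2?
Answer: -1/267300 ≈ -3.7411e-6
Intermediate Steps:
x(q) = -594*q
1/x(2*t(15)) = 1/(-1188*15**2) = 1/(-1188*225) = 1/(-594*450) = 1/(-267300) = -1/267300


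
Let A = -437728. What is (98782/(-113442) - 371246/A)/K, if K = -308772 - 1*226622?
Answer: 281189641/6646480133907936 ≈ 4.2307e-8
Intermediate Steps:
K = -535394 (K = -308772 - 226622 = -535394)
(98782/(-113442) - 371246/A)/K = (98782/(-113442) - 371246/(-437728))/(-535394) = (98782*(-1/113442) - 371246*(-1/437728))*(-1/535394) = (-49391/56721 + 185623/218864)*(-1/535394) = -281189641/12414184944*(-1/535394) = 281189641/6646480133907936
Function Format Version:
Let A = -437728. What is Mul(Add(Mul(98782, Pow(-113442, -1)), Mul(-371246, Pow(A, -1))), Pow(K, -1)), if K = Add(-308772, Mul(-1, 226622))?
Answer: Rational(281189641, 6646480133907936) ≈ 4.2307e-8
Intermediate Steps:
K = -535394 (K = Add(-308772, -226622) = -535394)
Mul(Add(Mul(98782, Pow(-113442, -1)), Mul(-371246, Pow(A, -1))), Pow(K, -1)) = Mul(Add(Mul(98782, Pow(-113442, -1)), Mul(-371246, Pow(-437728, -1))), Pow(-535394, -1)) = Mul(Add(Mul(98782, Rational(-1, 113442)), Mul(-371246, Rational(-1, 437728))), Rational(-1, 535394)) = Mul(Add(Rational(-49391, 56721), Rational(185623, 218864)), Rational(-1, 535394)) = Mul(Rational(-281189641, 12414184944), Rational(-1, 535394)) = Rational(281189641, 6646480133907936)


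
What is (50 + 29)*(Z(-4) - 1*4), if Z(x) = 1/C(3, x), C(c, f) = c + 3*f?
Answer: -2923/9 ≈ -324.78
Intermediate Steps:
Z(x) = 1/(3 + 3*x)
(50 + 29)*(Z(-4) - 1*4) = (50 + 29)*(1/(3*(1 - 4)) - 1*4) = 79*((1/3)/(-3) - 4) = 79*((1/3)*(-1/3) - 4) = 79*(-1/9 - 4) = 79*(-37/9) = -2923/9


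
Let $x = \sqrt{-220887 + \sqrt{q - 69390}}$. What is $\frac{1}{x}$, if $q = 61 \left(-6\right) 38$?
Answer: $\frac{1}{\sqrt{-220887 + i \sqrt{83298}}} \approx 1.39 \cdot 10^{-6} - 0.0021277 i$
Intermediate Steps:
$q = -13908$ ($q = \left(-366\right) 38 = -13908$)
$x = \sqrt{-220887 + i \sqrt{83298}}$ ($x = \sqrt{-220887 + \sqrt{-13908 - 69390}} = \sqrt{-220887 + \sqrt{-83298}} = \sqrt{-220887 + i \sqrt{83298}} \approx 0.307 + 469.99 i$)
$\frac{1}{x} = \frac{1}{\sqrt{-220887 + i \sqrt{83298}}}$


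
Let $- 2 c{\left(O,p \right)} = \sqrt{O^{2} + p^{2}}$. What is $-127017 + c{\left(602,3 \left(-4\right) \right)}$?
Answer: $-127017 - \sqrt{90637} \approx -1.2732 \cdot 10^{5}$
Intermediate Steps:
$c{\left(O,p \right)} = - \frac{\sqrt{O^{2} + p^{2}}}{2}$
$-127017 + c{\left(602,3 \left(-4\right) \right)} = -127017 - \frac{\sqrt{602^{2} + \left(3 \left(-4\right)\right)^{2}}}{2} = -127017 - \frac{\sqrt{362404 + \left(-12\right)^{2}}}{2} = -127017 - \frac{\sqrt{362404 + 144}}{2} = -127017 - \frac{\sqrt{362548}}{2} = -127017 - \frac{2 \sqrt{90637}}{2} = -127017 - \sqrt{90637}$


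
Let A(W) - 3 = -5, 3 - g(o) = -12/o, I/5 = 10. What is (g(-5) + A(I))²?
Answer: 49/25 ≈ 1.9600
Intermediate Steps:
I = 50 (I = 5*10 = 50)
g(o) = 3 + 12/o (g(o) = 3 - (-12)/o = 3 + 12/o)
A(W) = -2 (A(W) = 3 - 5 = -2)
(g(-5) + A(I))² = ((3 + 12/(-5)) - 2)² = ((3 + 12*(-⅕)) - 2)² = ((3 - 12/5) - 2)² = (⅗ - 2)² = (-7/5)² = 49/25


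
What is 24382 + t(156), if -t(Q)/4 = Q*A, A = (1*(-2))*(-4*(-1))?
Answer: 29374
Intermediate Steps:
A = -8 (A = -2*4 = -8)
t(Q) = 32*Q (t(Q) = -4*Q*(-8) = -(-32)*Q = 32*Q)
24382 + t(156) = 24382 + 32*156 = 24382 + 4992 = 29374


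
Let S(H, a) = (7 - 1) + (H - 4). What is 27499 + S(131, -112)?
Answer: 27632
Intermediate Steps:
S(H, a) = 2 + H (S(H, a) = 6 + (-4 + H) = 2 + H)
27499 + S(131, -112) = 27499 + (2 + 131) = 27499 + 133 = 27632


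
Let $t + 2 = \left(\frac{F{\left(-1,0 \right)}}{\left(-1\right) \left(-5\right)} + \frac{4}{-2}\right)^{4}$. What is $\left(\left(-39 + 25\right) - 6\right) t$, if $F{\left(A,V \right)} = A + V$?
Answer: $- \frac{53564}{125} \approx -428.51$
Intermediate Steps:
$t = \frac{13391}{625}$ ($t = -2 + \left(\frac{-1 + 0}{\left(-1\right) \left(-5\right)} + \frac{4}{-2}\right)^{4} = -2 + \left(- \frac{1}{5} + 4 \left(- \frac{1}{2}\right)\right)^{4} = -2 + \left(\left(-1\right) \frac{1}{5} - 2\right)^{4} = -2 + \left(- \frac{1}{5} - 2\right)^{4} = -2 + \left(- \frac{11}{5}\right)^{4} = -2 + \frac{14641}{625} = \frac{13391}{625} \approx 21.426$)
$\left(\left(-39 + 25\right) - 6\right) t = \left(\left(-39 + 25\right) - 6\right) \frac{13391}{625} = \left(-14 - 6\right) \frac{13391}{625} = \left(-20\right) \frac{13391}{625} = - \frac{53564}{125}$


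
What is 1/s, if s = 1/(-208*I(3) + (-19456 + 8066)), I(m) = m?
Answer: -12014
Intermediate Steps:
s = -1/12014 (s = 1/(-208*3 + (-19456 + 8066)) = 1/(-624 - 11390) = 1/(-12014) = -1/12014 ≈ -8.3236e-5)
1/s = 1/(-1/12014) = -12014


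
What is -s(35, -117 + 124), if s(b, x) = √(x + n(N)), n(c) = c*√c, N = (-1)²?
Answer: -2*√2 ≈ -2.8284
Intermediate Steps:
N = 1
n(c) = c^(3/2)
s(b, x) = √(1 + x) (s(b, x) = √(x + 1^(3/2)) = √(x + 1) = √(1 + x))
-s(35, -117 + 124) = -√(1 + (-117 + 124)) = -√(1 + 7) = -√8 = -2*√2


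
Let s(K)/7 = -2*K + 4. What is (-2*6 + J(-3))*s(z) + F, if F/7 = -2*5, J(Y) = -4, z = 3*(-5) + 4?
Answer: -2982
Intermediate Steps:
z = -11 (z = -15 + 4 = -11)
s(K) = 28 - 14*K (s(K) = 7*(-2*K + 4) = 7*(4 - 2*K) = 28 - 14*K)
F = -70 (F = 7*(-2*5) = 7*(-10) = -70)
(-2*6 + J(-3))*s(z) + F = (-2*6 - 4)*(28 - 14*(-11)) - 70 = (-12 - 4)*(28 + 154) - 70 = -16*182 - 70 = -2912 - 70 = -2982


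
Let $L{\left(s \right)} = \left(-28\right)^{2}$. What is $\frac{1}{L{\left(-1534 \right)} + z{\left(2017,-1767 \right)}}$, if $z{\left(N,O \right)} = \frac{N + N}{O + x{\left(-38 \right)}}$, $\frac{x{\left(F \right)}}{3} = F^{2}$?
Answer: $\frac{2565}{2014994} \approx 0.001273$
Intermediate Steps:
$L{\left(s \right)} = 784$
$x{\left(F \right)} = 3 F^{2}$
$z{\left(N,O \right)} = \frac{2 N}{4332 + O}$ ($z{\left(N,O \right)} = \frac{N + N}{O + 3 \left(-38\right)^{2}} = \frac{2 N}{O + 3 \cdot 1444} = \frac{2 N}{O + 4332} = \frac{2 N}{4332 + O}$)
$\frac{1}{L{\left(-1534 \right)} + z{\left(2017,-1767 \right)}} = \frac{1}{784 + 2 \cdot 2017 \frac{1}{4332 - 1767}} = \frac{1}{784 + 2 \cdot 2017 \cdot \frac{1}{2565}} = \frac{1}{784 + \frac{4034}{2565}} = \frac{1}{\frac{2014994}{2565}} = \frac{2565}{2014994}$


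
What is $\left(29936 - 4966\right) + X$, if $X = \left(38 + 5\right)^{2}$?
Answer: $26819$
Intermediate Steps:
$X = 1849$ ($X = 43^{2} = 1849$)
$\left(29936 - 4966\right) + X = \left(29936 - 4966\right) + 1849 = 24970 + 1849 = 26819$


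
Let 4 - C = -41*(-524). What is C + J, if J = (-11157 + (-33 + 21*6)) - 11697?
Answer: -44241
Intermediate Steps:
C = -21480 (C = 4 - (-41)*(-524) = 4 - 1*21484 = 4 - 21484 = -21480)
J = -22761 (J = (-11157 + (-33 + 126)) - 11697 = (-11157 + 93) - 11697 = -11064 - 11697 = -22761)
C + J = -21480 - 22761 = -44241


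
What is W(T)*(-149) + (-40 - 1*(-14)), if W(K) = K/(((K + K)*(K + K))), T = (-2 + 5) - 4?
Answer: 45/4 ≈ 11.250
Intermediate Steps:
T = -1 (T = 3 - 4 = -1)
W(K) = 1/(4*K) (W(K) = K/(((2*K)*(2*K))) = K/((4*K**2)) = K*(1/(4*K**2)) = 1/(4*K))
W(T)*(-149) + (-40 - 1*(-14)) = ((1/4)/(-1))*(-149) + (-40 - 1*(-14)) = ((1/4)*(-1))*(-149) + (-40 + 14) = -1/4*(-149) - 26 = 149/4 - 26 = 45/4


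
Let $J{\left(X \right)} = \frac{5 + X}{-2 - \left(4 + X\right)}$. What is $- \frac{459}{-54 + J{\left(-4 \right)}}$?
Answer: $\frac{918}{109} \approx 8.422$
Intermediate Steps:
$J{\left(X \right)} = \frac{5 + X}{-6 - X}$
$- \frac{459}{-54 + J{\left(-4 \right)}} = - \frac{459}{-54 + \frac{-5 - -4}{6 - 4}} = - \frac{459}{-54 + \frac{-5 + 4}{2}} = - \frac{459}{-54 + \frac{1}{2} \left(-1\right)} = - \frac{459}{-54 - \frac{1}{2}} = - \frac{459}{- \frac{109}{2}} = \left(-459\right) \left(- \frac{2}{109}\right) = \frac{918}{109}$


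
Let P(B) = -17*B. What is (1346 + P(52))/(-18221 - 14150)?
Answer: -462/32371 ≈ -0.014272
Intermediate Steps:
(1346 + P(52))/(-18221 - 14150) = (1346 - 17*52)/(-18221 - 14150) = (1346 - 884)/(-32371) = 462*(-1/32371) = -462/32371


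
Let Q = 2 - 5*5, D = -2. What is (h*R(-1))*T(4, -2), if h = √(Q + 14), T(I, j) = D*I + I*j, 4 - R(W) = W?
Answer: -240*I ≈ -240.0*I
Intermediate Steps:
R(W) = 4 - W
Q = -23 (Q = 2 - 25 = -23)
T(I, j) = -2*I + I*j
h = 3*I (h = √(-23 + 14) = √(-9) = 3*I ≈ 3.0*I)
(h*R(-1))*T(4, -2) = ((3*I)*(4 - 1*(-1)))*(4*(-2 - 2)) = ((3*I)*(4 + 1))*(4*(-4)) = ((3*I)*5)*(-16) = (15*I)*(-16) = -240*I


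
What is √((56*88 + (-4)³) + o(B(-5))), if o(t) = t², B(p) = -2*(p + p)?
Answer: 4*√329 ≈ 72.553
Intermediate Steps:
B(p) = -4*p
√((56*88 + (-4)³) + o(B(-5))) = √((56*88 + (-4)³) + (-4*(-5))²) = √((4928 - 64) + 20²) = √(4864 + 400) = √5264 = 4*√329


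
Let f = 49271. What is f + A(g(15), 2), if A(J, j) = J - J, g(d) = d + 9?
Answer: 49271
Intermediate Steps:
g(d) = 9 + d
A(J, j) = 0
f + A(g(15), 2) = 49271 + 0 = 49271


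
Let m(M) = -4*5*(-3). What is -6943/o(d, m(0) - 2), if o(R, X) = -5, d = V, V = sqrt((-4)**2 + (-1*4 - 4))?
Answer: 6943/5 ≈ 1388.6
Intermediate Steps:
m(M) = 60 (m(M) = -20*(-3) = 60)
V = 2*sqrt(2) (V = sqrt(16 + (-4 - 4)) = sqrt(16 - 8) = sqrt(8) = 2*sqrt(2) ≈ 2.8284)
d = 2*sqrt(2) ≈ 2.8284
-6943/o(d, m(0) - 2) = -6943/(-5) = -1/5*(-6943) = 6943/5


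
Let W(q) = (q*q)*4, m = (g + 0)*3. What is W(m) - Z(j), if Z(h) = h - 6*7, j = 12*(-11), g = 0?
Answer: 174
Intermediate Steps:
j = -132
m = 0 (m = (0 + 0)*3 = 0*3 = 0)
W(q) = 4*q**2 (W(q) = q**2*4 = 4*q**2)
Z(h) = -42 + h (Z(h) = h - 42 = -42 + h)
W(m) - Z(j) = 4*0**2 - (-42 - 132) = 4*0 - 1*(-174) = 0 + 174 = 174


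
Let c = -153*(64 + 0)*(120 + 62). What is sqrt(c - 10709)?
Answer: I*sqrt(1792853) ≈ 1339.0*I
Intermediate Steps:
c = -1782144 (c = -9792*182 = -153*11648 = -1782144)
sqrt(c - 10709) = sqrt(-1782144 - 10709) = sqrt(-1792853) = I*sqrt(1792853)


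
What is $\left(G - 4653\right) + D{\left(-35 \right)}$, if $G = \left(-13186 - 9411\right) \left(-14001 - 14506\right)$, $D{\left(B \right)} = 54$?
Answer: $644168080$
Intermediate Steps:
$G = 644172679$ ($G = \left(-22597\right) \left(-28507\right) = 644172679$)
$\left(G - 4653\right) + D{\left(-35 \right)} = \left(644172679 - 4653\right) + 54 = 644168026 + 54 = 644168080$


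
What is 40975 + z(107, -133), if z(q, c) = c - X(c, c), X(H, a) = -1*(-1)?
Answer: 40841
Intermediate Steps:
X(H, a) = 1
z(q, c) = -1 + c (z(q, c) = c - 1*1 = c - 1 = -1 + c)
40975 + z(107, -133) = 40975 + (-1 - 133) = 40975 - 134 = 40841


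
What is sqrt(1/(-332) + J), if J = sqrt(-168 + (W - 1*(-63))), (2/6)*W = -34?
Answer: sqrt(-83 + 82668*I*sqrt(23))/166 ≈ 2.6818 + 2.6824*I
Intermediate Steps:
W = -102 (W = 3*(-34) = -102)
J = 3*I*sqrt(23) (J = sqrt(-168 + (-102 - 1*(-63))) = sqrt(-168 + (-102 + 63)) = sqrt(-168 - 39) = sqrt(-207) = 3*I*sqrt(23) ≈ 14.387*I)
sqrt(1/(-332) + J) = sqrt(1/(-332) + 3*I*sqrt(23)) = sqrt(-1/332 + 3*I*sqrt(23))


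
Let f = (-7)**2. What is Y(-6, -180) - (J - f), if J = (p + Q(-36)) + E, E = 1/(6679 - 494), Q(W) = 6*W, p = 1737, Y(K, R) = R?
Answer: -10217621/6185 ≈ -1652.0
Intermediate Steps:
E = 1/6185 ≈ 0.00016168
f = 49
J = 9407386/6185 (J = (1737 + 6*(-36)) + 1/6185 = (1737 - 216) + 1/6185 = 1521 + 1/6185 = 9407386/6185 ≈ 1521.0)
Y(-6, -180) - (J - f) = -180 - (9407386/6185 - 1*49) = -180 - (9407386/6185 - 49) = -180 - 1*9104321/6185 = -180 - 9104321/6185 = -10217621/6185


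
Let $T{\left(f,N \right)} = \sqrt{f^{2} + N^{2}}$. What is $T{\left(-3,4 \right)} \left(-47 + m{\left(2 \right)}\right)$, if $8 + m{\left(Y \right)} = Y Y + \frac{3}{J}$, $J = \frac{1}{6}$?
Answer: $-165$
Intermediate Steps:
$J = \frac{1}{6} \approx 0.16667$
$T{\left(f,N \right)} = \sqrt{N^{2} + f^{2}}$
$m{\left(Y \right)} = 10 + Y^{2}$ ($m{\left(Y \right)} = -8 + \left(Y Y + 3 \frac{1}{\frac{1}{6}}\right) = -8 + \left(Y^{2} + 3 \cdot 6\right) = -8 + \left(Y^{2} + 18\right) = -8 + \left(18 + Y^{2}\right) = 10 + Y^{2}$)
$T{\left(-3,4 \right)} \left(-47 + m{\left(2 \right)}\right) = \sqrt{4^{2} + \left(-3\right)^{2}} \left(-47 + \left(10 + 2^{2}\right)\right) = \sqrt{16 + 9} \left(-47 + \left(10 + 4\right)\right) = \sqrt{25} \left(-47 + 14\right) = 5 \left(-33\right) = -165$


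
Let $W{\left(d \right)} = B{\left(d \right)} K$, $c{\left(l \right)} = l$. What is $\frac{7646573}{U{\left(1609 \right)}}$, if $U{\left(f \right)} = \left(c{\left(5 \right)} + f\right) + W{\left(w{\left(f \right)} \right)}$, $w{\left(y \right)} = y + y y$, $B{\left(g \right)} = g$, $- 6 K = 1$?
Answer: $- \frac{22939719}{1290403} \approx -17.777$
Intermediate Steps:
$K = - \frac{1}{6}$ ($K = \left(- \frac{1}{6}\right) 1 = - \frac{1}{6} \approx -0.16667$)
$w{\left(y \right)} = y + y^{2}$
$W{\left(d \right)} = - \frac{d}{6}$ ($W{\left(d \right)} = d \left(- \frac{1}{6}\right) = - \frac{d}{6}$)
$U{\left(f \right)} = 5 + f - \frac{f \left(1 + f\right)}{6}$ ($U{\left(f \right)} = \left(5 + f\right) - \frac{f \left(1 + f\right)}{6} = 5 + f - \frac{f \left(1 + f\right)}{6}$)
$\frac{7646573}{U{\left(1609 \right)}} = \frac{7646573}{5 - \frac{1609^{2}}{6} + \frac{5}{6} \cdot 1609} = \frac{7646573}{5 - \frac{2588881}{6} + \frac{8045}{6}} = \frac{7646573}{- \frac{1290403}{3}} = 7646573 \left(- \frac{3}{1290403}\right) = - \frac{22939719}{1290403}$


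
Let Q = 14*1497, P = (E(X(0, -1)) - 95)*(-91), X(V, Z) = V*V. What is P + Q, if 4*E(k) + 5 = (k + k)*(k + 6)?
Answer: 118867/4 ≈ 29717.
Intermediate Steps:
X(V, Z) = V²
E(k) = -5/4 + k*(6 + k)/2 (E(k) = -5/4 + ((k + k)*(k + 6))/4 = -5/4 + ((2*k)*(6 + k))/4 = -5/4 + (2*k*(6 + k))/4 = -5/4 + k*(6 + k)/2)
P = 35035/4 (P = ((-5/4 + (0²)²/2 + 3*0²) - 95)*(-91) = ((-5/4 + (½)*0² + 3*0) - 95)*(-91) = ((-5/4 + (½)*0 + 0) - 95)*(-91) = ((-5/4 + 0 + 0) - 95)*(-91) = (-5/4 - 95)*(-91) = -385/4*(-91) = 35035/4 ≈ 8758.8)
Q = 20958
P + Q = 35035/4 + 20958 = 118867/4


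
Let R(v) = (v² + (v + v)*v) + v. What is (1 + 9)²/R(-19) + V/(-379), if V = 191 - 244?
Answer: 23573/100814 ≈ 0.23383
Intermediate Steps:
V = -53
R(v) = v + 3*v² (R(v) = (v² + (2*v)*v) + v = (v² + 2*v²) + v = 3*v² + v = v + 3*v²)
(1 + 9)²/R(-19) + V/(-379) = (1 + 9)²/((-19*(1 + 3*(-19)))) - 53/(-379) = 10²/((-19*(1 - 57))) - 53*(-1/379) = 100/((-19*(-56))) + 53/379 = 100/1064 + 53/379 = 100*(1/1064) + 53/379 = 25/266 + 53/379 = 23573/100814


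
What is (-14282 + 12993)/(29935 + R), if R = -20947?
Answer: -1289/8988 ≈ -0.14341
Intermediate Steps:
(-14282 + 12993)/(29935 + R) = (-14282 + 12993)/(29935 - 20947) = -1289/8988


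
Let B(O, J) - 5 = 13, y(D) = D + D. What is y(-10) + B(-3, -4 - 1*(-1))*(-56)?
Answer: -1028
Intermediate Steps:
y(D) = 2*D
B(O, J) = 18 (B(O, J) = 5 + 13 = 18)
y(-10) + B(-3, -4 - 1*(-1))*(-56) = 2*(-10) + 18*(-56) = -20 - 1008 = -1028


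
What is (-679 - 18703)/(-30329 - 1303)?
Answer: 9691/15816 ≈ 0.61273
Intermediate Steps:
(-679 - 18703)/(-30329 - 1303) = -19382/(-31632) = -19382*(-1/31632) = 9691/15816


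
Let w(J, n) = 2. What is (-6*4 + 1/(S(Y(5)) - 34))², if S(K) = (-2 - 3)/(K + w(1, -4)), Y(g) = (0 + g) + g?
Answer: 98485776/170569 ≈ 577.40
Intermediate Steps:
Y(g) = 2*g (Y(g) = g + g = 2*g)
S(K) = -5/(2 + K) (S(K) = (-2 - 3)/(K + 2) = -5/(2 + K))
(-6*4 + 1/(S(Y(5)) - 34))² = (-6*4 + 1/(-5/(2 + 2*5) - 34))² = (-24 + 1/(-5/(2 + 10) - 34))² = (-24 + 1/(-5/12 - 34))² = (-24 + 1/(-413/12))² = (-24 - 12/413)² = (-9924/413)² = 98485776/170569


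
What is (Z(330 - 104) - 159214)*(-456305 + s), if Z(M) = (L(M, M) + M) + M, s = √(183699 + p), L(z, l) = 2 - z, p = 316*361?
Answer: 72546106730 - 794930*√11911 ≈ 7.2459e+10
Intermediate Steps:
p = 114076
s = 5*√11911 (s = √(183699 + 114076) = √297775 = 5*√11911 ≈ 545.69)
Z(M) = 2 + M (Z(M) = ((2 - M) + M) + M = 2 + M)
(Z(330 - 104) - 159214)*(-456305 + s) = ((2 + (330 - 104)) - 159214)*(-456305 + 5*√11911) = ((2 + 226) - 159214)*(-456305 + 5*√11911) = (228 - 159214)*(-456305 + 5*√11911) = -158986*(-456305 + 5*√11911) = 72546106730 - 794930*√11911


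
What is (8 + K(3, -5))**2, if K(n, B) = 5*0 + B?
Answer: 9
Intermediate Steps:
K(n, B) = B (K(n, B) = 0 + B = B)
(8 + K(3, -5))**2 = (8 - 5)**2 = 3**2 = 9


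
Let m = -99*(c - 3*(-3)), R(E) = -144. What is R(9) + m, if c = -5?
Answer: -540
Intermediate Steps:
m = -396 (m = -99*(-5 - 3*(-3)) = -99*(-5 + 9) = -99*4 = -396)
R(9) + m = -144 - 396 = -540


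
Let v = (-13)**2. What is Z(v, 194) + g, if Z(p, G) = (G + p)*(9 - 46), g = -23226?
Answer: -36657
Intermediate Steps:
v = 169
Z(p, G) = -37*G - 37*p (Z(p, G) = (G + p)*(-37) = -37*G - 37*p)
Z(v, 194) + g = (-37*194 - 37*169) - 23226 = (-7178 - 6253) - 23226 = -13431 - 23226 = -36657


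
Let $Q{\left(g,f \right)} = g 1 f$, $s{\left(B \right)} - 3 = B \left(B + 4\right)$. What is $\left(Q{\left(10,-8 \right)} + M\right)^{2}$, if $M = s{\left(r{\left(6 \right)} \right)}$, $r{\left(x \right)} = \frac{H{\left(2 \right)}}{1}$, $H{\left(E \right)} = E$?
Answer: $4225$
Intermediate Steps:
$r{\left(x \right)} = 2$ ($r{\left(x \right)} = \frac{2}{1} = 2 \cdot 1 = 2$)
$s{\left(B \right)} = 3 + B \left(4 + B\right)$ ($s{\left(B \right)} = 3 + B \left(B + 4\right) = 3 + B \left(4 + B\right)$)
$Q{\left(g,f \right)} = f g$ ($Q{\left(g,f \right)} = g f = f g$)
$M = 15$ ($M = 3 + 2^{2} + 4 \cdot 2 = 3 + 4 + 8 = 15$)
$\left(Q{\left(10,-8 \right)} + M\right)^{2} = \left(\left(-8\right) 10 + 15\right)^{2} = \left(-80 + 15\right)^{2} = \left(-65\right)^{2} = 4225$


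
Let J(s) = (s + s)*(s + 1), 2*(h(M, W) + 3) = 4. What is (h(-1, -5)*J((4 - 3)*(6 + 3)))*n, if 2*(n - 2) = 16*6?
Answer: -9000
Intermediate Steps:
h(M, W) = -1 (h(M, W) = -3 + (½)*4 = -3 + 2 = -1)
n = 50 (n = 2 + (16*6)/2 = 2 + (½)*96 = 2 + 48 = 50)
J(s) = 2*s*(1 + s) (J(s) = (2*s)*(1 + s) = 2*s*(1 + s))
(h(-1, -5)*J((4 - 3)*(6 + 3)))*n = -2*(4 - 3)*(6 + 3)*(1 + (4 - 3)*(6 + 3))*50 = -2*1*9*(1 + 1*9)*50 = -2*9*(1 + 9)*50 = -2*9*10*50 = -1*180*50 = -180*50 = -9000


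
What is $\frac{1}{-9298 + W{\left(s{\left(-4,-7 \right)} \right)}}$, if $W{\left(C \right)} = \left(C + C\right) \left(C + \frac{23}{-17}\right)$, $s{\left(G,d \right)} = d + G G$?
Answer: $- \frac{17}{155726} \approx -0.00010917$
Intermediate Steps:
$s{\left(G,d \right)} = d + G^{2}$
$W{\left(C \right)} = 2 C \left(- \frac{23}{17} + C\right)$ ($W{\left(C \right)} = 2 C \left(C + 23 \left(- \frac{1}{17}\right)\right) = 2 C \left(C - \frac{23}{17}\right) = 2 C \left(- \frac{23}{17} + C\right)$)
$\frac{1}{-9298 + W{\left(s{\left(-4,-7 \right)} \right)}} = \frac{1}{-9298 + \frac{2 \left(-7 + \left(-4\right)^{2}\right) \left(-23 + 17 \left(-7 + \left(-4\right)^{2}\right)\right)}{17}} = \frac{1}{-9298 + \frac{2 \left(-7 + 16\right) \left(-23 + 17 \left(-7 + 16\right)\right)}{17}} = \frac{1}{-9298 + \frac{2}{17} \cdot 9 \left(-23 + 17 \cdot 9\right)} = \frac{1}{-9298 + \frac{2}{17} \cdot 9 \left(-23 + 153\right)} = \frac{1}{-9298 + \frac{2}{17} \cdot 9 \cdot 130} = \frac{1}{-9298 + \frac{2340}{17}} = \frac{1}{- \frac{155726}{17}} = - \frac{17}{155726}$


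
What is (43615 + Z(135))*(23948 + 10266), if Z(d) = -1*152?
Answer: 1487043082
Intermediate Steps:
Z(d) = -152
(43615 + Z(135))*(23948 + 10266) = (43615 - 152)*(23948 + 10266) = 43463*34214 = 1487043082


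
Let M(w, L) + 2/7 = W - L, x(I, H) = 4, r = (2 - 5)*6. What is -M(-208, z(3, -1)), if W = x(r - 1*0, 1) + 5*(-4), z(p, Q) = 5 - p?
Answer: 128/7 ≈ 18.286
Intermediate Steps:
r = -18 (r = -3*6 = -18)
W = -16 (W = 4 + 5*(-4) = 4 - 20 = -16)
M(w, L) = -114/7 - L (M(w, L) = -2/7 + (-16 - L) = -114/7 - L)
-M(-208, z(3, -1)) = -(-114/7 - (5 - 1*3)) = -(-114/7 - (5 - 3)) = -(-114/7 - 1*2) = -(-114/7 - 2) = -1*(-128/7) = 128/7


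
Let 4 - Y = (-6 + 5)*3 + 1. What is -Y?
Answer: -6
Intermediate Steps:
Y = 6 (Y = 4 - ((-6 + 5)*3 + 1) = 4 - (-1*3 + 1) = 4 - (-3 + 1) = 4 - 1*(-2) = 4 + 2 = 6)
-Y = -1*6 = -6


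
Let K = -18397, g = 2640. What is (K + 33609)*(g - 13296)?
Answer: -162099072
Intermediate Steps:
(K + 33609)*(g - 13296) = (-18397 + 33609)*(2640 - 13296) = 15212*(-10656) = -162099072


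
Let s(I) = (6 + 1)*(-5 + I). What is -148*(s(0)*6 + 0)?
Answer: 31080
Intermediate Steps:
s(I) = -35 + 7*I (s(I) = 7*(-5 + I) = -35 + 7*I)
-148*(s(0)*6 + 0) = -148*((-35 + 7*0)*6 + 0) = -148*((-35 + 0)*6 + 0) = -148*(-35*6 + 0) = -148*(-210 + 0) = -148*(-210) = 31080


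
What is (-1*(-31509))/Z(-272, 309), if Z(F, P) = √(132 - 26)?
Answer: 31509*√106/106 ≈ 3060.4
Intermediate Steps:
Z(F, P) = √106
(-1*(-31509))/Z(-272, 309) = (-1*(-31509))/(√106) = 31509*(√106/106) = 31509*√106/106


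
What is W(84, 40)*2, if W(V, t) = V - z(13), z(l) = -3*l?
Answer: 246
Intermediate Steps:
W(V, t) = 39 + V (W(V, t) = V - (-3)*13 = V - 1*(-39) = V + 39 = 39 + V)
W(84, 40)*2 = (39 + 84)*2 = 123*2 = 246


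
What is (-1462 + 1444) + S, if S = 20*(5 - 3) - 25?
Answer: -3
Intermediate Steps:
S = 15 (S = 20*2 - 25 = 40 - 25 = 15)
(-1462 + 1444) + S = (-1462 + 1444) + 15 = -18 + 15 = -3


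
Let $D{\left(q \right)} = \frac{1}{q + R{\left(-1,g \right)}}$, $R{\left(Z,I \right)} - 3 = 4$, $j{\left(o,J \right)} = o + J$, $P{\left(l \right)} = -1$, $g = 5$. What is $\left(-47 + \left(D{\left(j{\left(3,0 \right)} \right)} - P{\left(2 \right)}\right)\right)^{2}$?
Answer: $\frac{210681}{100} \approx 2106.8$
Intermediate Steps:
$j{\left(o,J \right)} = J + o$
$R{\left(Z,I \right)} = 7$ ($R{\left(Z,I \right)} = 3 + 4 = 7$)
$D{\left(q \right)} = \frac{1}{7 + q}$ ($D{\left(q \right)} = \frac{1}{q + 7} = \frac{1}{7 + q}$)
$\left(-47 + \left(D{\left(j{\left(3,0 \right)} \right)} - P{\left(2 \right)}\right)\right)^{2} = \left(-47 + \left(\frac{1}{7 + \left(0 + 3\right)} - -1\right)\right)^{2} = \left(-47 + \left(\frac{1}{7 + 3} + 1\right)\right)^{2} = \left(-47 + \left(\frac{1}{10} + 1\right)\right)^{2} = \left(-47 + \frac{11}{10}\right)^{2} = \left(- \frac{459}{10}\right)^{2} = \frac{210681}{100}$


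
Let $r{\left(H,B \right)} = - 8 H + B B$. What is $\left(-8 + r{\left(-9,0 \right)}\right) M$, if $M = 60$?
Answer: $3840$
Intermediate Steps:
$r{\left(H,B \right)} = B^{2} - 8 H$ ($r{\left(H,B \right)} = - 8 H + B^{2} = B^{2} - 8 H$)
$\left(-8 + r{\left(-9,0 \right)}\right) M = \left(-8 + \left(0^{2} - -72\right)\right) 60 = \left(-8 + \left(0 + 72\right)\right) 60 = \left(-8 + 72\right) 60 = 64 \cdot 60 = 3840$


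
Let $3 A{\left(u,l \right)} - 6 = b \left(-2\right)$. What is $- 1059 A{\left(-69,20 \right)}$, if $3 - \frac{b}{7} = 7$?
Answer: $-21886$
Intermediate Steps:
$b = -28$ ($b = 21 - 49 = -28$)
$A{\left(u,l \right)} = \frac{62}{3}$ ($A{\left(u,l \right)} = 2 + \frac{\left(-28\right) \left(-2\right)}{3} = 2 + \frac{1}{3} \cdot 56 = 2 + \frac{56}{3} = \frac{62}{3}$)
$- 1059 A{\left(-69,20 \right)} = \left(-1059\right) \frac{62}{3} = -21886$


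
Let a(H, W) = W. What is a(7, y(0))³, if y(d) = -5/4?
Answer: -125/64 ≈ -1.9531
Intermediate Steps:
y(d) = -5/4 (y(d) = -5*¼ = -5/4)
a(7, y(0))³ = (-5/4)³ = -125/64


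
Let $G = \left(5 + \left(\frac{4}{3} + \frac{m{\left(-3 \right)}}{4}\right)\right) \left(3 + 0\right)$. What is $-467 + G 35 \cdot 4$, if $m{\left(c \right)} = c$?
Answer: $1878$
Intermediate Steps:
$G = \frac{67}{4}$ ($G = \left(5 + \left(\frac{4}{3} - \frac{3}{4}\right)\right) \left(3 + 0\right) = \left(5 + \left(4 \cdot \frac{1}{3} - \frac{3}{4}\right)\right) 3 = \left(5 + \left(\frac{4}{3} - \frac{3}{4}\right)\right) 3 = \left(5 + \frac{7}{12}\right) 3 = \frac{67}{12} \cdot 3 = \frac{67}{4} \approx 16.75$)
$-467 + G 35 \cdot 4 = -467 + \frac{67 \cdot 35 \cdot 4}{4} = -467 + \frac{67}{4} \cdot 140 = -467 + 2345 = 1878$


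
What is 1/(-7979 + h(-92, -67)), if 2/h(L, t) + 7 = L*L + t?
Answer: -4195/33471904 ≈ -0.00012533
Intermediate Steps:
h(L, t) = 2/(-7 + t + L²) (h(L, t) = 2/(-7 + (L*L + t)) = 2/(-7 + (L² + t)) = 2/(-7 + (t + L²)) = 2/(-7 + t + L²))
1/(-7979 + h(-92, -67)) = 1/(-7979 + 2/(-7 - 67 + (-92)²)) = 1/(-7979 + 2/(-7 - 67 + 8464)) = 1/(-7979 + 2/8390) = 1/(-7979 + 2*(1/8390)) = 1/(-7979 + 1/4195) = 1/(-33471904/4195) = -4195/33471904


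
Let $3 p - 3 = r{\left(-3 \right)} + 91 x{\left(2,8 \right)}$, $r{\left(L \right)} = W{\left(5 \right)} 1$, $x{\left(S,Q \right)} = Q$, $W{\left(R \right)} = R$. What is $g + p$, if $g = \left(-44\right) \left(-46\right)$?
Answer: $\frac{6808}{3} \approx 2269.3$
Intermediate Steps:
$g = 2024$
$r{\left(L \right)} = 5$ ($r{\left(L \right)} = 5 \cdot 1 = 5$)
$p = \frac{736}{3}$ ($p = 1 + \frac{5 + 91 \cdot 8}{3} = 1 + \frac{5 + 728}{3} = 1 + \frac{1}{3} \cdot 733 = 1 + \frac{733}{3} = \frac{736}{3} \approx 245.33$)
$g + p = 2024 + \frac{736}{3} = \frac{6808}{3}$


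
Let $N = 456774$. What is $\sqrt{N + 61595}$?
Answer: $\sqrt{518369} \approx 719.98$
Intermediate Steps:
$\sqrt{N + 61595} = \sqrt{456774 + 61595} = \sqrt{518369}$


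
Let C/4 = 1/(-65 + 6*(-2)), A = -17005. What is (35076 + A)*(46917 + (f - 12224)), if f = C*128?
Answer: 48264912279/77 ≈ 6.2682e+8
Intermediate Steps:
C = -4/77 (C = 4/(-65 + 6*(-2)) = 4/(-65 - 12) = 4/(-77) = 4*(-1/77) = -4/77 ≈ -0.051948)
f = -512/77 (f = -4/77*128 = -512/77 ≈ -6.6494)
(35076 + A)*(46917 + (f - 12224)) = (35076 - 17005)*(46917 + (-512/77 - 12224)) = 18071*(46917 - 941760/77) = 18071*(2670849/77) = 48264912279/77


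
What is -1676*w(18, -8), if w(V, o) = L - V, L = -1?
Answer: 31844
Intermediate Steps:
w(V, o) = -1 - V
-1676*w(18, -8) = -1676*(-1 - 1*18) = -1676*(-1 - 18) = -1676*(-19) = 31844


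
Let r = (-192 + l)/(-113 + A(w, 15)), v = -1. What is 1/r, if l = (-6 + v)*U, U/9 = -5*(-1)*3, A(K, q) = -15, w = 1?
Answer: 128/1137 ≈ 0.11258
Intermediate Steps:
U = 135 (U = 9*(-5*(-1)*3) = 9*(5*3) = 9*15 = 135)
l = -945 (l = (-6 - 1)*135 = -7*135 = -945)
r = 1137/128 (r = (-192 - 945)/(-113 - 15) = -1137/(-128) = -1137*(-1/128) = 1137/128 ≈ 8.8828)
1/r = 1/(1137/128) = 128/1137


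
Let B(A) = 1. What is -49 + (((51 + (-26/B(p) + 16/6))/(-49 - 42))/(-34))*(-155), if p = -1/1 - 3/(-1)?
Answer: -467683/9282 ≈ -50.386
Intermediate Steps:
p = 2 (p = -1*1 - 3*(-1) = -1 + 3 = 2)
-49 + (((51 + (-26/B(p) + 16/6))/(-49 - 42))/(-34))*(-155) = -49 + (((51 + (-26/1 + 16/6))/(-49 - 42))/(-34))*(-155) = -49 + (((51 + (-26*1 + 16*(1/6)))/(-91))*(-1/34))*(-155) = -49 + (((51 + (-26 + 8/3))*(-1/91))*(-1/34))*(-155) = -49 + (((51 - 70/3)*(-1/91))*(-1/34))*(-155) = -49 + (((83/3)*(-1/91))*(-1/34))*(-155) = -49 - 83/273*(-1/34)*(-155) = -49 + (83/9282)*(-155) = -49 - 12865/9282 = -467683/9282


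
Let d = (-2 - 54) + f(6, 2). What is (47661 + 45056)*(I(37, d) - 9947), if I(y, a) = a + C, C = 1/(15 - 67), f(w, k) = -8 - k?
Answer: -48275609409/52 ≈ -9.2838e+8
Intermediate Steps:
C = -1/52 (C = 1/(-52) = -1/52 ≈ -0.019231)
d = -66 (d = (-2 - 54) + (-8 - 1*2) = -56 + (-8 - 2) = -56 - 10 = -66)
I(y, a) = -1/52 + a (I(y, a) = a - 1/52 = -1/52 + a)
(47661 + 45056)*(I(37, d) - 9947) = (47661 + 45056)*((-1/52 - 66) - 9947) = 92717*(-3433/52 - 9947) = 92717*(-520677/52) = -48275609409/52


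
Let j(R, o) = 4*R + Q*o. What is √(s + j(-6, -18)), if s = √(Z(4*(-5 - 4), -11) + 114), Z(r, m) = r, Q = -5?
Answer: √(66 + √78) ≈ 8.6505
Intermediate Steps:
s = √78 (s = √(4*(-5 - 4) + 114) = √(4*(-9) + 114) = √(-36 + 114) = √78 ≈ 8.8318)
j(R, o) = -5*o + 4*R (j(R, o) = 4*R - 5*o = -5*o + 4*R)
√(s + j(-6, -18)) = √(√78 + (-5*(-18) + 4*(-6))) = √(√78 + (90 - 24)) = √(√78 + 66) = √(66 + √78)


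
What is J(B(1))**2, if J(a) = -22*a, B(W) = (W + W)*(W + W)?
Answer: 7744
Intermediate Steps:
B(W) = 4*W**2 (B(W) = (2*W)*(2*W) = 4*W**2)
J(B(1))**2 = (-88*1**2)**2 = (-88)**2 = 7744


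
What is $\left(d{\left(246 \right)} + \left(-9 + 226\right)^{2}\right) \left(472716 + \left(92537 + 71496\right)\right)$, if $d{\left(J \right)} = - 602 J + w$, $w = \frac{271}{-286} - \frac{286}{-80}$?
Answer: $- \frac{367863989192119}{5720} \approx -6.4312 \cdot 10^{10}$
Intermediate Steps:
$w = \frac{15029}{5720}$ ($w = 271 \left(- \frac{1}{286}\right) - - \frac{143}{40} = - \frac{271}{286} + \frac{143}{40} = \frac{15029}{5720} \approx 2.6274$)
$d{\left(J \right)} = \frac{15029}{5720} - 602 J$ ($d{\left(J \right)} = - 602 J + \frac{15029}{5720} = \frac{15029}{5720} - 602 J$)
$\left(d{\left(246 \right)} + \left(-9 + 226\right)^{2}\right) \left(472716 + \left(92537 + 71496\right)\right) = \left(\left(\frac{15029}{5720} - 148092\right) + \left(-9 + 226\right)^{2}\right) \left(472716 + \left(92537 + 71496\right)\right) = \left(\left(\frac{15029}{5720} - 148092\right) + 217^{2}\right) \left(472716 + 164033\right) = \left(- \frac{847071211}{5720} + 47089\right) 636749 = \left(- \frac{577722131}{5720}\right) 636749 = - \frac{367863989192119}{5720}$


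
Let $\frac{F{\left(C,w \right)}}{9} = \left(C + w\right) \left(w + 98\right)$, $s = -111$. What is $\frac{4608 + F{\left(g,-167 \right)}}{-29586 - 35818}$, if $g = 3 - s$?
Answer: $- \frac{37521}{65404} \approx -0.57368$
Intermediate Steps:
$g = 114$ ($g = 3 - -111 = 3 + 111 = 114$)
$F{\left(C,w \right)} = 9 \left(98 + w\right) \left(C + w\right)$ ($F{\left(C,w \right)} = 9 \left(C + w\right) \left(w + 98\right) = 9 \left(C + w\right) \left(98 + w\right) = 9 \left(98 + w\right) \left(C + w\right)$)
$\frac{4608 + F{\left(g,-167 \right)}}{-29586 - 35818} = \frac{4608 + \left(9 \left(-167\right)^{2} + 882 \cdot 114 + 882 \left(-167\right) + 9 \cdot 114 \left(-167\right)\right)}{-29586 - 35818} = \frac{4608 + \left(9 \cdot 27889 + 100548 - 147294 - 171342\right)}{-65404} = \left(4608 + \left(251001 + 100548 - 147294 - 171342\right)\right) \left(- \frac{1}{65404}\right) = \left(4608 + 32913\right) \left(- \frac{1}{65404}\right) = 37521 \left(- \frac{1}{65404}\right) = - \frac{37521}{65404}$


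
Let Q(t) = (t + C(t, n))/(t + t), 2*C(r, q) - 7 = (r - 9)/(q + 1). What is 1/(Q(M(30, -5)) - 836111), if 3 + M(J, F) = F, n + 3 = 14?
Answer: -384/321066499 ≈ -1.1960e-6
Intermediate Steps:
n = 11 (n = -3 + 14 = 11)
C(r, q) = 7/2 + (-9 + r)/(2*(1 + q)) (C(r, q) = 7/2 + ((r - 9)/(q + 1))/2 = 7/2 + ((-9 + r)/(1 + q))/2 = 7/2 + (-9 + r)/(2*(1 + q)))
M(J, F) = -3 + F
Q(t) = (25/8 + 25*t/24)/(2*t) (Q(t) = (t + (-2 + t + 7*11)/(2*(1 + 11)))/(t + t) = (t + (½)*(-2 + t + 77)/12)/((2*t)) = (t + (½)*(1/12)*(75 + t))*(1/(2*t)) = (t + (25/8 + t/24))*(1/(2*t)) = (25/8 + 25*t/24)*(1/(2*t)) = (25/8 + 25*t/24)/(2*t))
1/(Q(M(30, -5)) - 836111) = 1/(25*(3 + (-3 - 5))/(48*(-3 - 5)) - 836111) = 1/((25/48)*(3 - 8)/(-8) - 836111) = 1/((25/48)*(-⅛)*(-5) - 836111) = 1/(125/384 - 836111) = 1/(-321066499/384) = -384/321066499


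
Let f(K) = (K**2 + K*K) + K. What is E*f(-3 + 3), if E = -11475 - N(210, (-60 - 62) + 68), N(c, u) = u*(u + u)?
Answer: 0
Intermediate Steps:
N(c, u) = 2*u**2 (N(c, u) = u*(2*u) = 2*u**2)
f(K) = K + 2*K**2 (f(K) = (K**2 + K**2) + K = 2*K**2 + K = K + 2*K**2)
E = -17307 (E = -11475 - 2*((-60 - 62) + 68)**2 = -11475 - 2*(-122 + 68)**2 = -11475 - 2*(-54)**2 = -11475 - 2*2916 = -11475 - 1*5832 = -11475 - 5832 = -17307)
E*f(-3 + 3) = -17307*(-3 + 3)*(1 + 2*(-3 + 3)) = -0*(1 + 2*0) = -0*(1 + 0) = -0 = -17307*0 = 0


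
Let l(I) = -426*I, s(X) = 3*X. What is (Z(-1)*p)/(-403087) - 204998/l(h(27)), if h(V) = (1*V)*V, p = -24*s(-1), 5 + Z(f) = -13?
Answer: 41517253405/62590140099 ≈ 0.66332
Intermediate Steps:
Z(f) = -18 (Z(f) = -5 - 13 = -18)
p = 72 (p = -72*(-1) = -24*(-3) = 72)
h(V) = V² (h(V) = V*V = V²)
(Z(-1)*p)/(-403087) - 204998/l(h(27)) = -18*72/(-403087) - 204998/((-426*27²)) = -1296*(-1/403087) - 204998/((-426*729)) = 1296/403087 - 204998/(-310554) = 1296/403087 - 204998*(-1/310554) = 1296/403087 + 102499/155277 = 41517253405/62590140099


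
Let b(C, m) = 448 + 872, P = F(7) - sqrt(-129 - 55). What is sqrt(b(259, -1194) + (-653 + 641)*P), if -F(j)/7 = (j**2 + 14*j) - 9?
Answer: 2*sqrt(3228 + 6*I*sqrt(46)) ≈ 113.63 + 0.71623*I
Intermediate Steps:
F(j) = 63 - 98*j - 7*j**2 (F(j) = -7*((j**2 + 14*j) - 9) = -7*(-9 + j**2 + 14*j) = 63 - 98*j - 7*j**2)
P = -966 - 2*I*sqrt(46) (P = (63 - 98*7 - 7*7**2) - sqrt(-129 - 55) = (63 - 686 - 7*49) - sqrt(-184) = (63 - 686 - 343) - 2*I*sqrt(46) = -966 - 2*I*sqrt(46) ≈ -966.0 - 13.565*I)
b(C, m) = 1320
sqrt(b(259, -1194) + (-653 + 641)*P) = sqrt(1320 + (-653 + 641)*(-966 - 2*I*sqrt(46))) = sqrt(1320 - 12*(-966 - 2*I*sqrt(46))) = sqrt(1320 + (11592 + 24*I*sqrt(46))) = sqrt(12912 + 24*I*sqrt(46))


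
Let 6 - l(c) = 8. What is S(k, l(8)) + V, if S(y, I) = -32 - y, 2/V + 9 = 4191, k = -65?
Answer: 69004/2091 ≈ 33.000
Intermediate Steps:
l(c) = -2 (l(c) = 6 - 1*8 = 6 - 8 = -2)
V = 1/2091 (V = 2/(-9 + 4191) = 2/4182 = 2*(1/4182) = 1/2091 ≈ 0.00047824)
S(k, l(8)) + V = (-32 - 1*(-65)) + 1/2091 = (-32 + 65) + 1/2091 = 33 + 1/2091 = 69004/2091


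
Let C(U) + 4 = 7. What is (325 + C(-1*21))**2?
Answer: 107584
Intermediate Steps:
C(U) = 3 (C(U) = -4 + 7 = 3)
(325 + C(-1*21))**2 = (325 + 3)**2 = 328**2 = 107584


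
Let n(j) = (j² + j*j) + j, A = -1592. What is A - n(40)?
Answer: -4832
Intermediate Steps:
n(j) = j + 2*j² (n(j) = (j² + j²) + j = 2*j² + j = j + 2*j²)
A - n(40) = -1592 - 40*(1 + 2*40) = -1592 - 40*(1 + 80) = -1592 - 40*81 = -1592 - 1*3240 = -1592 - 3240 = -4832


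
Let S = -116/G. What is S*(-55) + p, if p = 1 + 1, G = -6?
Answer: -3184/3 ≈ -1061.3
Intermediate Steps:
S = 58/3 (S = -116/(-6) = -116*(-⅙) = 58/3 ≈ 19.333)
p = 2
S*(-55) + p = (58/3)*(-55) + 2 = -3190/3 + 2 = -3184/3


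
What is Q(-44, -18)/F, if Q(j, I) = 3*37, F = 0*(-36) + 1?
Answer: 111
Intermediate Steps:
F = 1 (F = 0 + 1 = 1)
Q(j, I) = 111
Q(-44, -18)/F = 111/1 = 111*1 = 111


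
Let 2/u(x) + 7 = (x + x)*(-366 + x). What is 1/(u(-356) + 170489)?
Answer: 514057/87641063875 ≈ 5.8655e-6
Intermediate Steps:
u(x) = 2/(-7 + 2*x*(-366 + x)) (u(x) = 2/(-7 + (x + x)*(-366 + x)) = 2/(-7 + (2*x)*(-366 + x)) = 2/(-7 + 2*x*(-366 + x)))
1/(u(-356) + 170489) = 1/(2/(-7 - 732*(-356) + 2*(-356)²) + 170489) = 1/(2/(-7 + 260592 + 2*126736) + 170489) = 1/(2/(-7 + 260592 + 253472) + 170489) = 1/(2/514057 + 170489) = 1/(87641063875/514057) = 514057/87641063875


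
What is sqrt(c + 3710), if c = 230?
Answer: 2*sqrt(985) ≈ 62.769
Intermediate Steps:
sqrt(c + 3710) = sqrt(230 + 3710) = sqrt(3940) = 2*sqrt(985)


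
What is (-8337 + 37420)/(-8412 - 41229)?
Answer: -29083/49641 ≈ -0.58587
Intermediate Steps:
(-8337 + 37420)/(-8412 - 41229) = 29083/(-49641) = 29083*(-1/49641) = -29083/49641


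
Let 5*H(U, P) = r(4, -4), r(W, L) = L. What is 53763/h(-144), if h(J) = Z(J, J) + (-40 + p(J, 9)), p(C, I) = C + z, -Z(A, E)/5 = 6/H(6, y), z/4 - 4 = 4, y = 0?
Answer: -107526/229 ≈ -469.55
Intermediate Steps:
z = 32 (z = 16 + 4*4 = 16 + 16 = 32)
H(U, P) = -⅘ (H(U, P) = (⅕)*(-4) = -⅘)
Z(A, E) = 75/2 (Z(A, E) = -30/(-⅘) = -30*(-5)/4 = -5*(-15/2) = 75/2)
p(C, I) = 32 + C (p(C, I) = C + 32 = 32 + C)
h(J) = 59/2 + J (h(J) = 75/2 + (-40 + (32 + J)) = 75/2 + (-8 + J) = 59/2 + J)
53763/h(-144) = 53763/(59/2 - 144) = 53763/(-229/2) = 53763*(-2/229) = -107526/229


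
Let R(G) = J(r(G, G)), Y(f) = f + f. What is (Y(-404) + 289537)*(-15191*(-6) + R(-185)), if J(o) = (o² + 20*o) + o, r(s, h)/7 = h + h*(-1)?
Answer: 26316493434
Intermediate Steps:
r(s, h) = 0 (r(s, h) = 7*(h + h*(-1)) = 7*(h - h) = 7*0 = 0)
Y(f) = 2*f
J(o) = o² + 21*o
R(G) = 0 (R(G) = 0*(21 + 0) = 0*21 = 0)
(Y(-404) + 289537)*(-15191*(-6) + R(-185)) = (2*(-404) + 289537)*(-15191*(-6) + 0) = (-808 + 289537)*(91146 + 0) = 288729*91146 = 26316493434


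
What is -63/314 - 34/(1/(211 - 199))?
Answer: -128175/314 ≈ -408.20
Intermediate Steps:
-63/314 - 34/(1/(211 - 199)) = -63*1/314 - 34/(1/12) = -63/314 - 34/1/12 = -63/314 - 34*12 = -63/314 - 408 = -128175/314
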